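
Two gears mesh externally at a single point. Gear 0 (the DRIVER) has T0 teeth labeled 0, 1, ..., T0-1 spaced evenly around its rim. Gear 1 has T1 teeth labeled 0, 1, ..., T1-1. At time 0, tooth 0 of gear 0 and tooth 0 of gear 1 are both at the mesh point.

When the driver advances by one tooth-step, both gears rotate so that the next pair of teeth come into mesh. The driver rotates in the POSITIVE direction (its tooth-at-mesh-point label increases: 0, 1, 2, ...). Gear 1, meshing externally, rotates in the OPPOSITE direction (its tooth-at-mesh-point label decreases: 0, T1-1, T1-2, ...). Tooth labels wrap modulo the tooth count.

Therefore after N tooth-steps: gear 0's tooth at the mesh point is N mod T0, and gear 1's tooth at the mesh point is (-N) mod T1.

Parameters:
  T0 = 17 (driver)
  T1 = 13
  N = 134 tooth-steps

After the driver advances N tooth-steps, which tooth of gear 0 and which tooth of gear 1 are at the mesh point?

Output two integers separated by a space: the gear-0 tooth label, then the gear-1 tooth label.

Gear 0 (driver, T0=17): tooth at mesh = N mod T0
  134 = 7 * 17 + 15, so 134 mod 17 = 15
  gear 0 tooth = 15
Gear 1 (driven, T1=13): tooth at mesh = (-N) mod T1
  134 = 10 * 13 + 4, so 134 mod 13 = 4
  (-134) mod 13 = (-4) mod 13 = 13 - 4 = 9
Mesh after 134 steps: gear-0 tooth 15 meets gear-1 tooth 9

Answer: 15 9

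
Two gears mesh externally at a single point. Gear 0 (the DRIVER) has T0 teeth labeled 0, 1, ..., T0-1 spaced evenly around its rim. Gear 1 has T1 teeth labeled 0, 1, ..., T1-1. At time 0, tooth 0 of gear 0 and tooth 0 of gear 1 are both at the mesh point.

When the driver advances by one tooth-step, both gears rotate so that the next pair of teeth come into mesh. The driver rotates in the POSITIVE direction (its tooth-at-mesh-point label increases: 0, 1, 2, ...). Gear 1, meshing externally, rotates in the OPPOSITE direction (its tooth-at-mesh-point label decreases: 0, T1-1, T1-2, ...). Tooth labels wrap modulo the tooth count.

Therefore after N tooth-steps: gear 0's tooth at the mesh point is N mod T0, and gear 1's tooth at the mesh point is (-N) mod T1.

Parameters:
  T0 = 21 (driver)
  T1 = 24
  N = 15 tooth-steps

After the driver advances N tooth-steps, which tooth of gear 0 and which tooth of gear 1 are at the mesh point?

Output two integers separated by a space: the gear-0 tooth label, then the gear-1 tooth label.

Gear 0 (driver, T0=21): tooth at mesh = N mod T0
  15 = 0 * 21 + 15, so 15 mod 21 = 15
  gear 0 tooth = 15
Gear 1 (driven, T1=24): tooth at mesh = (-N) mod T1
  15 = 0 * 24 + 15, so 15 mod 24 = 15
  (-15) mod 24 = (-15) mod 24 = 24 - 15 = 9
Mesh after 15 steps: gear-0 tooth 15 meets gear-1 tooth 9

Answer: 15 9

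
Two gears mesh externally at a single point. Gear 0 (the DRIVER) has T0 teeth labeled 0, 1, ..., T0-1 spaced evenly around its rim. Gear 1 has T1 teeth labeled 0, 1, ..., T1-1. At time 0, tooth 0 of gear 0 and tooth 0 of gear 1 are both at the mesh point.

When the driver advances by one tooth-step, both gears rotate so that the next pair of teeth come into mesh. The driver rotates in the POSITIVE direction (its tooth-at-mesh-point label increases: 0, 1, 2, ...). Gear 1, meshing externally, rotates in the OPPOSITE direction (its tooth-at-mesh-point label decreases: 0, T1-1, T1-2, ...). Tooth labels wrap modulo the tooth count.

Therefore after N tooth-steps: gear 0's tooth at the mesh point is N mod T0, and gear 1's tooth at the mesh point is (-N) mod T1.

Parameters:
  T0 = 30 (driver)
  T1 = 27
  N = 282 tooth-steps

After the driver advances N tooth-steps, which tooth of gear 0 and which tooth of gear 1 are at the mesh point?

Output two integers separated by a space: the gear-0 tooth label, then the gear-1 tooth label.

Answer: 12 15

Derivation:
Gear 0 (driver, T0=30): tooth at mesh = N mod T0
  282 = 9 * 30 + 12, so 282 mod 30 = 12
  gear 0 tooth = 12
Gear 1 (driven, T1=27): tooth at mesh = (-N) mod T1
  282 = 10 * 27 + 12, so 282 mod 27 = 12
  (-282) mod 27 = (-12) mod 27 = 27 - 12 = 15
Mesh after 282 steps: gear-0 tooth 12 meets gear-1 tooth 15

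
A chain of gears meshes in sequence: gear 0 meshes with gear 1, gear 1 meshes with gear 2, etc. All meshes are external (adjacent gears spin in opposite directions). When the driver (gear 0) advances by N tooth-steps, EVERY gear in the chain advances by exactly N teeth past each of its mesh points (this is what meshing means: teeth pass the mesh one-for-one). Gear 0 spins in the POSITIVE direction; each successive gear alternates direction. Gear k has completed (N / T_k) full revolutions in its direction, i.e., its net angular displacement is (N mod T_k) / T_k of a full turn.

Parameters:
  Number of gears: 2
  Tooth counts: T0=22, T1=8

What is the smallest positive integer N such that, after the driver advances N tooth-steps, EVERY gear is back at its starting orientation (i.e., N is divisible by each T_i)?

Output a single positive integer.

Gear k returns to start when N is a multiple of T_k.
All gears at start simultaneously when N is a common multiple of [22, 8]; the smallest such N is lcm(22, 8).
Start: lcm = T0 = 22
Fold in T1=8: gcd(22, 8) = 2; lcm(22, 8) = 22 * 8 / 2 = 176 / 2 = 88
Full cycle length = 88

Answer: 88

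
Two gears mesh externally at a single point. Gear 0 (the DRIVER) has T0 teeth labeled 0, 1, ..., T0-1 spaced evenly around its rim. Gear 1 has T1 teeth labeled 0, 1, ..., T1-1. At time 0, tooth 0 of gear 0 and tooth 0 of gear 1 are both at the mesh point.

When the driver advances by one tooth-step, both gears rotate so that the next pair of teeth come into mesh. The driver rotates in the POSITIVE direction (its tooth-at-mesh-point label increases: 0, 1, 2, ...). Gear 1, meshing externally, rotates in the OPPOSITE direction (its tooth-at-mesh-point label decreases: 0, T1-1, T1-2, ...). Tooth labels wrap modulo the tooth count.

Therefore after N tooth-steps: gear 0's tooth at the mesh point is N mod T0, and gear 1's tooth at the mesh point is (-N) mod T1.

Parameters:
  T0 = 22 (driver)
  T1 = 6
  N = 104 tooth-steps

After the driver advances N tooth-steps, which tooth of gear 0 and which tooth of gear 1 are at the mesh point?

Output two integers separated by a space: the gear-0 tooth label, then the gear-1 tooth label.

Gear 0 (driver, T0=22): tooth at mesh = N mod T0
  104 = 4 * 22 + 16, so 104 mod 22 = 16
  gear 0 tooth = 16
Gear 1 (driven, T1=6): tooth at mesh = (-N) mod T1
  104 = 17 * 6 + 2, so 104 mod 6 = 2
  (-104) mod 6 = (-2) mod 6 = 6 - 2 = 4
Mesh after 104 steps: gear-0 tooth 16 meets gear-1 tooth 4

Answer: 16 4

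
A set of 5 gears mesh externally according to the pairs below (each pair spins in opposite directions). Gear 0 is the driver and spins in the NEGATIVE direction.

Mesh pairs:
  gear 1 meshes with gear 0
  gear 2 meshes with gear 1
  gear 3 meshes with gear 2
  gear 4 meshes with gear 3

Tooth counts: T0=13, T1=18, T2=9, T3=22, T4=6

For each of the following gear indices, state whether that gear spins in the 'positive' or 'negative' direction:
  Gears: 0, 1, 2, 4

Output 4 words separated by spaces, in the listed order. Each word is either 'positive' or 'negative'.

Gear 0 (driver): negative (depth 0)
  gear 1: meshes with gear 0 -> depth 1 -> positive (opposite of gear 0)
  gear 2: meshes with gear 1 -> depth 2 -> negative (opposite of gear 1)
  gear 3: meshes with gear 2 -> depth 3 -> positive (opposite of gear 2)
  gear 4: meshes with gear 3 -> depth 4 -> negative (opposite of gear 3)
Queried indices 0, 1, 2, 4 -> negative, positive, negative, negative

Answer: negative positive negative negative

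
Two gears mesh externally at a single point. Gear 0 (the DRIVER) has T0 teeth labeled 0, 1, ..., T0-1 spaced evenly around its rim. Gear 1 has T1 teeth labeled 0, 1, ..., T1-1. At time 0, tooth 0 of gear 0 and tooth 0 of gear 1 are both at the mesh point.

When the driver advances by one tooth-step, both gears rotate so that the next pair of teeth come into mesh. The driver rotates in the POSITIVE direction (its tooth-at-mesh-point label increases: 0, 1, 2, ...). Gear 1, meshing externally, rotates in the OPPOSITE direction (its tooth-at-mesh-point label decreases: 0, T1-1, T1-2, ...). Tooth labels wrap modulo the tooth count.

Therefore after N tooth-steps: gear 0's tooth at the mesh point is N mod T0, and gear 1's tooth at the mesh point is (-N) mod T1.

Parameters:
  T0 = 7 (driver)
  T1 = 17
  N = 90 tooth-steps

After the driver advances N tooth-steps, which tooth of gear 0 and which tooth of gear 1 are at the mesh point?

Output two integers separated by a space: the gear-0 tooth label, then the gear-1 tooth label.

Gear 0 (driver, T0=7): tooth at mesh = N mod T0
  90 = 12 * 7 + 6, so 90 mod 7 = 6
  gear 0 tooth = 6
Gear 1 (driven, T1=17): tooth at mesh = (-N) mod T1
  90 = 5 * 17 + 5, so 90 mod 17 = 5
  (-90) mod 17 = (-5) mod 17 = 17 - 5 = 12
Mesh after 90 steps: gear-0 tooth 6 meets gear-1 tooth 12

Answer: 6 12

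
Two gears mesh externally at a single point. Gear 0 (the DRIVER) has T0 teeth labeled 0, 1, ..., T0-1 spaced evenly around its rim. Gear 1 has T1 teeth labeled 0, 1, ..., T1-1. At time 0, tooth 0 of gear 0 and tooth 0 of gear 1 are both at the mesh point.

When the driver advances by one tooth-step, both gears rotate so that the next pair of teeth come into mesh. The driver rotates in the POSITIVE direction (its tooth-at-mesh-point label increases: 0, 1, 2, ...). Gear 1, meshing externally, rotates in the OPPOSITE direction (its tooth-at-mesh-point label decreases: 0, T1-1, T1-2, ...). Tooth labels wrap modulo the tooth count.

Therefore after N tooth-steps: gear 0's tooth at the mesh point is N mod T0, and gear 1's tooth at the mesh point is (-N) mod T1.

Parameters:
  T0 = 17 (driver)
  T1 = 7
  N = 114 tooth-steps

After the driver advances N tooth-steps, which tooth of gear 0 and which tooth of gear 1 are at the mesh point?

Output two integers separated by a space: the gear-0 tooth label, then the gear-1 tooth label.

Gear 0 (driver, T0=17): tooth at mesh = N mod T0
  114 = 6 * 17 + 12, so 114 mod 17 = 12
  gear 0 tooth = 12
Gear 1 (driven, T1=7): tooth at mesh = (-N) mod T1
  114 = 16 * 7 + 2, so 114 mod 7 = 2
  (-114) mod 7 = (-2) mod 7 = 7 - 2 = 5
Mesh after 114 steps: gear-0 tooth 12 meets gear-1 tooth 5

Answer: 12 5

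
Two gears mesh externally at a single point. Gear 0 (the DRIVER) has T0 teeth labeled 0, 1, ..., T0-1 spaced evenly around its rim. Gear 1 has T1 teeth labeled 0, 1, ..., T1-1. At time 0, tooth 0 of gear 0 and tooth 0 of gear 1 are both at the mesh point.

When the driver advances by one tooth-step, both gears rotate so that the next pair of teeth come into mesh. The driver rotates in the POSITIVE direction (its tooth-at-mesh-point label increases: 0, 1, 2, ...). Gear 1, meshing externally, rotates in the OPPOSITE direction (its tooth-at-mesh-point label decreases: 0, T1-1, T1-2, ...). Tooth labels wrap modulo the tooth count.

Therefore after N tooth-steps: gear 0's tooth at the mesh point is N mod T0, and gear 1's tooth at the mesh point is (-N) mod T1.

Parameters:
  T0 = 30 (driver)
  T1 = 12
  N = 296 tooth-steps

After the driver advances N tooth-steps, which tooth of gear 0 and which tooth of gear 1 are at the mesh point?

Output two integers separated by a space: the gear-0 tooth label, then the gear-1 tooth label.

Answer: 26 4

Derivation:
Gear 0 (driver, T0=30): tooth at mesh = N mod T0
  296 = 9 * 30 + 26, so 296 mod 30 = 26
  gear 0 tooth = 26
Gear 1 (driven, T1=12): tooth at mesh = (-N) mod T1
  296 = 24 * 12 + 8, so 296 mod 12 = 8
  (-296) mod 12 = (-8) mod 12 = 12 - 8 = 4
Mesh after 296 steps: gear-0 tooth 26 meets gear-1 tooth 4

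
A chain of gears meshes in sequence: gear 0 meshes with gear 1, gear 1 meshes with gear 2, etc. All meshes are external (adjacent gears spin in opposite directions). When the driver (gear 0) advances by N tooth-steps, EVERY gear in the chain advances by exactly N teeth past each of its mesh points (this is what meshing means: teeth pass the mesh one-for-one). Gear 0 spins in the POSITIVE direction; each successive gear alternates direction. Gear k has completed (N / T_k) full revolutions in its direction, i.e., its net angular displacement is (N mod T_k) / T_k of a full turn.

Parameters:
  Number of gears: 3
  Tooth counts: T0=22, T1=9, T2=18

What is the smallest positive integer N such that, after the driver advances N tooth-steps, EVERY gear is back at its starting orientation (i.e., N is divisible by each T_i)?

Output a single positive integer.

Answer: 198

Derivation:
Gear k returns to start when N is a multiple of T_k.
All gears at start simultaneously when N is a common multiple of [22, 9, 18]; the smallest such N is lcm(22, 9, 18).
Start: lcm = T0 = 22
Fold in T1=9: gcd(22, 9) = 1; lcm(22, 9) = 22 * 9 / 1 = 198 / 1 = 198
Fold in T2=18: gcd(198, 18) = 18; lcm(198, 18) = 198 * 18 / 18 = 3564 / 18 = 198
Full cycle length = 198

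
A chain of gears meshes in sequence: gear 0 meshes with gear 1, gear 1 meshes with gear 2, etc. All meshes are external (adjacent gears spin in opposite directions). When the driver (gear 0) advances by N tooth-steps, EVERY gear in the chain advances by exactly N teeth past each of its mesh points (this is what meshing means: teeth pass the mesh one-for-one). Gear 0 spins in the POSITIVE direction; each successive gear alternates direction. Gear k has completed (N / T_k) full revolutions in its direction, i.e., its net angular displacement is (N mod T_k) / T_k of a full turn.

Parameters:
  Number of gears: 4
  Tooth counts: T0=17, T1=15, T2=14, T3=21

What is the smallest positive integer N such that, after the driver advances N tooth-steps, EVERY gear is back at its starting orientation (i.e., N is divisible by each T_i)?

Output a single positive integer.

Gear k returns to start when N is a multiple of T_k.
All gears at start simultaneously when N is a common multiple of [17, 15, 14, 21]; the smallest such N is lcm(17, 15, 14, 21).
Start: lcm = T0 = 17
Fold in T1=15: gcd(17, 15) = 1; lcm(17, 15) = 17 * 15 / 1 = 255 / 1 = 255
Fold in T2=14: gcd(255, 14) = 1; lcm(255, 14) = 255 * 14 / 1 = 3570 / 1 = 3570
Fold in T3=21: gcd(3570, 21) = 21; lcm(3570, 21) = 3570 * 21 / 21 = 74970 / 21 = 3570
Full cycle length = 3570

Answer: 3570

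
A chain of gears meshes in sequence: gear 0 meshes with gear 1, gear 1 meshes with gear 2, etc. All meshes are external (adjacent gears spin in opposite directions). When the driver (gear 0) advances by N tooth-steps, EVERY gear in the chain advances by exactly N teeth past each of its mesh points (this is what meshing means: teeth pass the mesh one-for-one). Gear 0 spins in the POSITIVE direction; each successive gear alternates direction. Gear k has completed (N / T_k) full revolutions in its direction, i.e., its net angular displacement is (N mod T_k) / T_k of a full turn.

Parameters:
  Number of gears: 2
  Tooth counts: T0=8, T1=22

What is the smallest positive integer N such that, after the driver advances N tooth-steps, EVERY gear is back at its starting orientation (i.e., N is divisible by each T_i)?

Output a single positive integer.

Gear k returns to start when N is a multiple of T_k.
All gears at start simultaneously when N is a common multiple of [8, 22]; the smallest such N is lcm(8, 22).
Start: lcm = T0 = 8
Fold in T1=22: gcd(8, 22) = 2; lcm(8, 22) = 8 * 22 / 2 = 176 / 2 = 88
Full cycle length = 88

Answer: 88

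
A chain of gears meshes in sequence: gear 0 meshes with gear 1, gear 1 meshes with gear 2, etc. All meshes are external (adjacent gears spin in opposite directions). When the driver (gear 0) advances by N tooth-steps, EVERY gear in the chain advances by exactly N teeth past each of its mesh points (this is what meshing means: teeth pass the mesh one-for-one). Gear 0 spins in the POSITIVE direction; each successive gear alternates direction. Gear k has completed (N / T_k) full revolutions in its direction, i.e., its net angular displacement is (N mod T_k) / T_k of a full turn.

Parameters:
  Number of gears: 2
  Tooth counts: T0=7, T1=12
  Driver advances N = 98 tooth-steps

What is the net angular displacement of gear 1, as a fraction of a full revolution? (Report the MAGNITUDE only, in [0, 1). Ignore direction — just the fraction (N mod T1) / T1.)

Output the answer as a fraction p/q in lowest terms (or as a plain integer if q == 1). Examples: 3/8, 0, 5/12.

Answer: 1/6

Derivation:
Chain of 2 gears, tooth counts: [7, 12]
  gear 0: T0=7, direction=positive, advance = 98 mod 7 = 0 teeth = 0/7 turn
  gear 1: T1=12, direction=negative, advance = 98 mod 12 = 2 teeth = 2/12 turn
Gear 1: 98 mod 12 = 2
Fraction = 2 / 12 = 1/6 (gcd(2,12)=2) = 1/6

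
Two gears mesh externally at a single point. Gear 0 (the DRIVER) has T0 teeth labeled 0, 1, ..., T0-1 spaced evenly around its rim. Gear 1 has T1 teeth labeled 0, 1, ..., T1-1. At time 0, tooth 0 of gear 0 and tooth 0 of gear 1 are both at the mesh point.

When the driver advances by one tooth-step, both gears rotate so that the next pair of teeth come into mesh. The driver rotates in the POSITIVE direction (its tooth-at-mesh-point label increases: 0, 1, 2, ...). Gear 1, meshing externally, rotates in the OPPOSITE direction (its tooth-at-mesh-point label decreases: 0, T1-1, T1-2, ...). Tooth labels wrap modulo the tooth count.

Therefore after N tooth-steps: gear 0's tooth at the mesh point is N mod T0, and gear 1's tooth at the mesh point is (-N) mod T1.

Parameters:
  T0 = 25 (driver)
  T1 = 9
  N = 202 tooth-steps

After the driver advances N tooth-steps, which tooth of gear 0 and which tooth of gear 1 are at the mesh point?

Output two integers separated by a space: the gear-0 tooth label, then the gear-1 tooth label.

Answer: 2 5

Derivation:
Gear 0 (driver, T0=25): tooth at mesh = N mod T0
  202 = 8 * 25 + 2, so 202 mod 25 = 2
  gear 0 tooth = 2
Gear 1 (driven, T1=9): tooth at mesh = (-N) mod T1
  202 = 22 * 9 + 4, so 202 mod 9 = 4
  (-202) mod 9 = (-4) mod 9 = 9 - 4 = 5
Mesh after 202 steps: gear-0 tooth 2 meets gear-1 tooth 5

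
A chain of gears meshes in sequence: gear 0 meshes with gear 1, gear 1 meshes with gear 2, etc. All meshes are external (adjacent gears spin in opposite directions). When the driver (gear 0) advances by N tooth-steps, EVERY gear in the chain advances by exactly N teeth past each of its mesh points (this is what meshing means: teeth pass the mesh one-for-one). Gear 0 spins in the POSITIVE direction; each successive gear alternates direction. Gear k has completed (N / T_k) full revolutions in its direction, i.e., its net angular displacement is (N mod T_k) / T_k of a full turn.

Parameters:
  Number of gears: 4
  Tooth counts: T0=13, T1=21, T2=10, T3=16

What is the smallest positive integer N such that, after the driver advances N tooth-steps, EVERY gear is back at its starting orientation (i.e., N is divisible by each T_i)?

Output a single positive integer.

Answer: 21840

Derivation:
Gear k returns to start when N is a multiple of T_k.
All gears at start simultaneously when N is a common multiple of [13, 21, 10, 16]; the smallest such N is lcm(13, 21, 10, 16).
Start: lcm = T0 = 13
Fold in T1=21: gcd(13, 21) = 1; lcm(13, 21) = 13 * 21 / 1 = 273 / 1 = 273
Fold in T2=10: gcd(273, 10) = 1; lcm(273, 10) = 273 * 10 / 1 = 2730 / 1 = 2730
Fold in T3=16: gcd(2730, 16) = 2; lcm(2730, 16) = 2730 * 16 / 2 = 43680 / 2 = 21840
Full cycle length = 21840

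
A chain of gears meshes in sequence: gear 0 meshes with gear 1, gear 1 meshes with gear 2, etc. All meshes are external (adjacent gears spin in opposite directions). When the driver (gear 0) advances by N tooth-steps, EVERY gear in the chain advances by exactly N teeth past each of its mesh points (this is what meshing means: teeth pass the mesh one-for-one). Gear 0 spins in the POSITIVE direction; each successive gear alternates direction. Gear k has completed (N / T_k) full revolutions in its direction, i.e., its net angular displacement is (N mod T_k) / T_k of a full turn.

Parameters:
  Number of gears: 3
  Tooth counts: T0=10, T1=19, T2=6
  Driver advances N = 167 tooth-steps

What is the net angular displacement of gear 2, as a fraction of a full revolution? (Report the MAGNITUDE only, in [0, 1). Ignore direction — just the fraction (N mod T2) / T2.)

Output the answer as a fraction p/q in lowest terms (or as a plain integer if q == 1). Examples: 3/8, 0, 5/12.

Chain of 3 gears, tooth counts: [10, 19, 6]
  gear 0: T0=10, direction=positive, advance = 167 mod 10 = 7 teeth = 7/10 turn
  gear 1: T1=19, direction=negative, advance = 167 mod 19 = 15 teeth = 15/19 turn
  gear 2: T2=6, direction=positive, advance = 167 mod 6 = 5 teeth = 5/6 turn
Gear 2: 167 mod 6 = 5
Fraction = 5 / 6 = 5/6 (gcd(5,6)=1) = 5/6

Answer: 5/6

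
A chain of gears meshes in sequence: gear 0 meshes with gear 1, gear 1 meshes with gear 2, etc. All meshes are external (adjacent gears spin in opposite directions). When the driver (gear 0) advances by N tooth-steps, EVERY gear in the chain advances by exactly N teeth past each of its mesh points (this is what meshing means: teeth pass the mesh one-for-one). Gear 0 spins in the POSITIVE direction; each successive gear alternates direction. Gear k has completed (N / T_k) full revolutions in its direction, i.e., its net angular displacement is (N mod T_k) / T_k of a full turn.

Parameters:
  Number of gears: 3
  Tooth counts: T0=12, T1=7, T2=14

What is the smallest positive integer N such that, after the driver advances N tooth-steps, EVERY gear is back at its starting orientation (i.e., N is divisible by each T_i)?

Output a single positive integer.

Gear k returns to start when N is a multiple of T_k.
All gears at start simultaneously when N is a common multiple of [12, 7, 14]; the smallest such N is lcm(12, 7, 14).
Start: lcm = T0 = 12
Fold in T1=7: gcd(12, 7) = 1; lcm(12, 7) = 12 * 7 / 1 = 84 / 1 = 84
Fold in T2=14: gcd(84, 14) = 14; lcm(84, 14) = 84 * 14 / 14 = 1176 / 14 = 84
Full cycle length = 84

Answer: 84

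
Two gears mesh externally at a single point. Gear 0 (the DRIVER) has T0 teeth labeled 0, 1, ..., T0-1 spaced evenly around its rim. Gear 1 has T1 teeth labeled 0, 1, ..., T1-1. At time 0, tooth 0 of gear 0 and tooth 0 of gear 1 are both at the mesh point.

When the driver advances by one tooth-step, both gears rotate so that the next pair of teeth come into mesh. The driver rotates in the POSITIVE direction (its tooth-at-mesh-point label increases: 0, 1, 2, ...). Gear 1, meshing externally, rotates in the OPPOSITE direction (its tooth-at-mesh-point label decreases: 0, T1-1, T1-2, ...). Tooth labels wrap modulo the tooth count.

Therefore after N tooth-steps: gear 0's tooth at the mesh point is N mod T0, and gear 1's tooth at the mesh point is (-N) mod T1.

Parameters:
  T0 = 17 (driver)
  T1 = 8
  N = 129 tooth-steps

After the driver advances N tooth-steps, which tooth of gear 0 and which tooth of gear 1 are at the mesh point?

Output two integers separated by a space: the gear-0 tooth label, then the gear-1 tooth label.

Answer: 10 7

Derivation:
Gear 0 (driver, T0=17): tooth at mesh = N mod T0
  129 = 7 * 17 + 10, so 129 mod 17 = 10
  gear 0 tooth = 10
Gear 1 (driven, T1=8): tooth at mesh = (-N) mod T1
  129 = 16 * 8 + 1, so 129 mod 8 = 1
  (-129) mod 8 = (-1) mod 8 = 8 - 1 = 7
Mesh after 129 steps: gear-0 tooth 10 meets gear-1 tooth 7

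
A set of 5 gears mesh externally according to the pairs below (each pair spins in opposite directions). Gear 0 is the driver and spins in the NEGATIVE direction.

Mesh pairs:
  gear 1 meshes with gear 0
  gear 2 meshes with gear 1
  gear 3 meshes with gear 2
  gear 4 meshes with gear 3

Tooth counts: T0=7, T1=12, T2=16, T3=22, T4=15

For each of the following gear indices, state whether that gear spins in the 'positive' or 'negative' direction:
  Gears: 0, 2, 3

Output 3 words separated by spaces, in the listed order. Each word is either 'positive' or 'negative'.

Answer: negative negative positive

Derivation:
Gear 0 (driver): negative (depth 0)
  gear 1: meshes with gear 0 -> depth 1 -> positive (opposite of gear 0)
  gear 2: meshes with gear 1 -> depth 2 -> negative (opposite of gear 1)
  gear 3: meshes with gear 2 -> depth 3 -> positive (opposite of gear 2)
  gear 4: meshes with gear 3 -> depth 4 -> negative (opposite of gear 3)
Queried indices 0, 2, 3 -> negative, negative, positive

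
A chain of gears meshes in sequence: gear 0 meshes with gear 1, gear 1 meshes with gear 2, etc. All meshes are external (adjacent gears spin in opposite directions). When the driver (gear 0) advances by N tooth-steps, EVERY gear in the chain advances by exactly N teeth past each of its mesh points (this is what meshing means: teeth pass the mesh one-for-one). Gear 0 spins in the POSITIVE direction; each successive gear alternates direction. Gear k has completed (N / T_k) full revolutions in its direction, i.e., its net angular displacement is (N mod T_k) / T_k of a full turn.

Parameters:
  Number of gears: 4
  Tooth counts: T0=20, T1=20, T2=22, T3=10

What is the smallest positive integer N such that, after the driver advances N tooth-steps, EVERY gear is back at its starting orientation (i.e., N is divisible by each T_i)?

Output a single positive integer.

Gear k returns to start when N is a multiple of T_k.
All gears at start simultaneously when N is a common multiple of [20, 20, 22, 10]; the smallest such N is lcm(20, 20, 22, 10).
Start: lcm = T0 = 20
Fold in T1=20: gcd(20, 20) = 20; lcm(20, 20) = 20 * 20 / 20 = 400 / 20 = 20
Fold in T2=22: gcd(20, 22) = 2; lcm(20, 22) = 20 * 22 / 2 = 440 / 2 = 220
Fold in T3=10: gcd(220, 10) = 10; lcm(220, 10) = 220 * 10 / 10 = 2200 / 10 = 220
Full cycle length = 220

Answer: 220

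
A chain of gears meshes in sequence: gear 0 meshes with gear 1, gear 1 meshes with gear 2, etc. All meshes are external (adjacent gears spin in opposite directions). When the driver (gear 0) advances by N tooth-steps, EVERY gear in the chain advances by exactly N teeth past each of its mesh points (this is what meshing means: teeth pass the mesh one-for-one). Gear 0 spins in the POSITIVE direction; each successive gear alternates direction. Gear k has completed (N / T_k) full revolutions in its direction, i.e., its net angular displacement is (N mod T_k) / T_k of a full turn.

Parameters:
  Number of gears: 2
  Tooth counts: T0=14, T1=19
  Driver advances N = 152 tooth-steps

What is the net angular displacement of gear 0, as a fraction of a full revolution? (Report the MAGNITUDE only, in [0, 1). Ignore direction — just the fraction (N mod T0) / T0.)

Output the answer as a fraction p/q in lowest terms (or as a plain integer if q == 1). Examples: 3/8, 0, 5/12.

Answer: 6/7

Derivation:
Chain of 2 gears, tooth counts: [14, 19]
  gear 0: T0=14, direction=positive, advance = 152 mod 14 = 12 teeth = 12/14 turn
  gear 1: T1=19, direction=negative, advance = 152 mod 19 = 0 teeth = 0/19 turn
Gear 0: 152 mod 14 = 12
Fraction = 12 / 14 = 6/7 (gcd(12,14)=2) = 6/7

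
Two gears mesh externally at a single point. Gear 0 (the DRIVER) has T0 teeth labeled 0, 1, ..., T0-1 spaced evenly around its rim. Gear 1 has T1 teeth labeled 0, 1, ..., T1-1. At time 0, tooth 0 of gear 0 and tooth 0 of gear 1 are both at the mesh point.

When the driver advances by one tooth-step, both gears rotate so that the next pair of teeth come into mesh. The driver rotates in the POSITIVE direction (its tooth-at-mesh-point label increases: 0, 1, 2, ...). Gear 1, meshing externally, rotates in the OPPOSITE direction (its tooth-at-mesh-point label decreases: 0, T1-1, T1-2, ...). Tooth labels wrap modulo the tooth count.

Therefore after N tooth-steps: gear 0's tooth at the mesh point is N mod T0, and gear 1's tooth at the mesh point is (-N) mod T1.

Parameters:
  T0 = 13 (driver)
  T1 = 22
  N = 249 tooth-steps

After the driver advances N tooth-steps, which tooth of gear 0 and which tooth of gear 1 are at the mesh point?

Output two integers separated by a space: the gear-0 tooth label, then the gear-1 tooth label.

Answer: 2 15

Derivation:
Gear 0 (driver, T0=13): tooth at mesh = N mod T0
  249 = 19 * 13 + 2, so 249 mod 13 = 2
  gear 0 tooth = 2
Gear 1 (driven, T1=22): tooth at mesh = (-N) mod T1
  249 = 11 * 22 + 7, so 249 mod 22 = 7
  (-249) mod 22 = (-7) mod 22 = 22 - 7 = 15
Mesh after 249 steps: gear-0 tooth 2 meets gear-1 tooth 15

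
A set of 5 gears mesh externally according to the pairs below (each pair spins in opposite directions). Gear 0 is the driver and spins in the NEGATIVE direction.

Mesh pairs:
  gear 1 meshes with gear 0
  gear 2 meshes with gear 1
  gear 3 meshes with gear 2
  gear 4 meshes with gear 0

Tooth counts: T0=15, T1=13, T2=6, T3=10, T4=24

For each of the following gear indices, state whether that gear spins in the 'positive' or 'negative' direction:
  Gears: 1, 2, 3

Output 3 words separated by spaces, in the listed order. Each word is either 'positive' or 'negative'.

Gear 0 (driver): negative (depth 0)
  gear 1: meshes with gear 0 -> depth 1 -> positive (opposite of gear 0)
  gear 2: meshes with gear 1 -> depth 2 -> negative (opposite of gear 1)
  gear 3: meshes with gear 2 -> depth 3 -> positive (opposite of gear 2)
  gear 4: meshes with gear 0 -> depth 1 -> positive (opposite of gear 0)
Queried indices 1, 2, 3 -> positive, negative, positive

Answer: positive negative positive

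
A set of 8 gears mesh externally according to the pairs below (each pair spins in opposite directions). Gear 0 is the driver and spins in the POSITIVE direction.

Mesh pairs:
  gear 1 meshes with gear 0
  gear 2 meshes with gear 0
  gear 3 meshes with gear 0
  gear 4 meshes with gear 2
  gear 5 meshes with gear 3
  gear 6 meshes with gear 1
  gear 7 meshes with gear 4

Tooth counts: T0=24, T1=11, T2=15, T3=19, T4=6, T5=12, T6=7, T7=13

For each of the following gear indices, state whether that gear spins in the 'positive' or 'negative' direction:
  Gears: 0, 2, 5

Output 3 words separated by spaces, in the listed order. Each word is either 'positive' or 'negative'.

Gear 0 (driver): positive (depth 0)
  gear 1: meshes with gear 0 -> depth 1 -> negative (opposite of gear 0)
  gear 2: meshes with gear 0 -> depth 1 -> negative (opposite of gear 0)
  gear 3: meshes with gear 0 -> depth 1 -> negative (opposite of gear 0)
  gear 4: meshes with gear 2 -> depth 2 -> positive (opposite of gear 2)
  gear 5: meshes with gear 3 -> depth 2 -> positive (opposite of gear 3)
  gear 6: meshes with gear 1 -> depth 2 -> positive (opposite of gear 1)
  gear 7: meshes with gear 4 -> depth 3 -> negative (opposite of gear 4)
Queried indices 0, 2, 5 -> positive, negative, positive

Answer: positive negative positive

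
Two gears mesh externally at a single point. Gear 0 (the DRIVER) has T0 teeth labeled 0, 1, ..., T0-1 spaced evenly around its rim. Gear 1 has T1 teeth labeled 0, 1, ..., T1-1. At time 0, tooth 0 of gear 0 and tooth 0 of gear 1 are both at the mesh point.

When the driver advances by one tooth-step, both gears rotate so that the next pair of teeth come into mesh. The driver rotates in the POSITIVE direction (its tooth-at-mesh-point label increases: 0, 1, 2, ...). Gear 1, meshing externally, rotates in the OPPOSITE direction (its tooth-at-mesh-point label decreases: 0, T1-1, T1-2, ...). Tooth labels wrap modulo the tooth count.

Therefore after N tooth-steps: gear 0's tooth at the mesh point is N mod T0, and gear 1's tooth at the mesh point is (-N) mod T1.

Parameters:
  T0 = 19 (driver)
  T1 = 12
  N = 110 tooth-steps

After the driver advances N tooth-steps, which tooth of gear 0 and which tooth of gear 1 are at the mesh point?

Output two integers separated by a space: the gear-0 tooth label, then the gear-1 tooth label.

Answer: 15 10

Derivation:
Gear 0 (driver, T0=19): tooth at mesh = N mod T0
  110 = 5 * 19 + 15, so 110 mod 19 = 15
  gear 0 tooth = 15
Gear 1 (driven, T1=12): tooth at mesh = (-N) mod T1
  110 = 9 * 12 + 2, so 110 mod 12 = 2
  (-110) mod 12 = (-2) mod 12 = 12 - 2 = 10
Mesh after 110 steps: gear-0 tooth 15 meets gear-1 tooth 10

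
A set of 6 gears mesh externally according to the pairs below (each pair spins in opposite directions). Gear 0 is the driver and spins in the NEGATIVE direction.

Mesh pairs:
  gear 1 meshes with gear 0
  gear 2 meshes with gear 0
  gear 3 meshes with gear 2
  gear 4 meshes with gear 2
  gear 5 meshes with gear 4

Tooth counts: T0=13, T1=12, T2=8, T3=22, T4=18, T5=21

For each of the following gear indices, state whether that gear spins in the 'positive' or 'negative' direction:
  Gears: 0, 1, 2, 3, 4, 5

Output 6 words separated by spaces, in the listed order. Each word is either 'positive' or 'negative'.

Answer: negative positive positive negative negative positive

Derivation:
Gear 0 (driver): negative (depth 0)
  gear 1: meshes with gear 0 -> depth 1 -> positive (opposite of gear 0)
  gear 2: meshes with gear 0 -> depth 1 -> positive (opposite of gear 0)
  gear 3: meshes with gear 2 -> depth 2 -> negative (opposite of gear 2)
  gear 4: meshes with gear 2 -> depth 2 -> negative (opposite of gear 2)
  gear 5: meshes with gear 4 -> depth 3 -> positive (opposite of gear 4)
Queried indices 0, 1, 2, 3, 4, 5 -> negative, positive, positive, negative, negative, positive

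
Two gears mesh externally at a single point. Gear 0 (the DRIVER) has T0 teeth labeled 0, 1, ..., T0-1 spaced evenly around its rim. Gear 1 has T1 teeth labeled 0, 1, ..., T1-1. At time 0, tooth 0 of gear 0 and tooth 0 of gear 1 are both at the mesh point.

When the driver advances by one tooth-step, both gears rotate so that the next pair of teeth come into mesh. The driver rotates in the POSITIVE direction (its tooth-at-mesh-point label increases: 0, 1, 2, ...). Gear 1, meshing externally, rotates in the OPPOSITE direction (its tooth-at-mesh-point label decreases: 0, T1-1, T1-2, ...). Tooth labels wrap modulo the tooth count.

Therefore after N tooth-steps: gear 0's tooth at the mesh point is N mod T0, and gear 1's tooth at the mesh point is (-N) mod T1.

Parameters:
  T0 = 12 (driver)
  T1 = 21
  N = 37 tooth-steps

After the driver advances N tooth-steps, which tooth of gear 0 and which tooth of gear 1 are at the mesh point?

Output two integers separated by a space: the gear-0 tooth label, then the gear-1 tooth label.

Gear 0 (driver, T0=12): tooth at mesh = N mod T0
  37 = 3 * 12 + 1, so 37 mod 12 = 1
  gear 0 tooth = 1
Gear 1 (driven, T1=21): tooth at mesh = (-N) mod T1
  37 = 1 * 21 + 16, so 37 mod 21 = 16
  (-37) mod 21 = (-16) mod 21 = 21 - 16 = 5
Mesh after 37 steps: gear-0 tooth 1 meets gear-1 tooth 5

Answer: 1 5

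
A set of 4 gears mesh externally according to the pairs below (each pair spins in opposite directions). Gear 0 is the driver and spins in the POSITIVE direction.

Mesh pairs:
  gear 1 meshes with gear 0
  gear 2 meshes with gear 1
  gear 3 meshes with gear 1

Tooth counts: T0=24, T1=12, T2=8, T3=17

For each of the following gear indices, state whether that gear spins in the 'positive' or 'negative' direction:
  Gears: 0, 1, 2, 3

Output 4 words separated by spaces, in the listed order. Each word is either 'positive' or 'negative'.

Answer: positive negative positive positive

Derivation:
Gear 0 (driver): positive (depth 0)
  gear 1: meshes with gear 0 -> depth 1 -> negative (opposite of gear 0)
  gear 2: meshes with gear 1 -> depth 2 -> positive (opposite of gear 1)
  gear 3: meshes with gear 1 -> depth 2 -> positive (opposite of gear 1)
Queried indices 0, 1, 2, 3 -> positive, negative, positive, positive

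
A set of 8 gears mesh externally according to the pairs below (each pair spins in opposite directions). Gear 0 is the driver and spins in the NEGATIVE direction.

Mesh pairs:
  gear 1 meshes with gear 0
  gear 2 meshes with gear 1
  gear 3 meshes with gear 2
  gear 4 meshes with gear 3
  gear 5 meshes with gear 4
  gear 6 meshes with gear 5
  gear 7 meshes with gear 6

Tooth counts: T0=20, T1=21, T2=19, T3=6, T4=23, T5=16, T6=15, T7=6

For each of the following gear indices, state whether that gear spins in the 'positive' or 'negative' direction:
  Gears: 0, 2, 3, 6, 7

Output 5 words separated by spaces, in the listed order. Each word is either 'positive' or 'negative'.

Gear 0 (driver): negative (depth 0)
  gear 1: meshes with gear 0 -> depth 1 -> positive (opposite of gear 0)
  gear 2: meshes with gear 1 -> depth 2 -> negative (opposite of gear 1)
  gear 3: meshes with gear 2 -> depth 3 -> positive (opposite of gear 2)
  gear 4: meshes with gear 3 -> depth 4 -> negative (opposite of gear 3)
  gear 5: meshes with gear 4 -> depth 5 -> positive (opposite of gear 4)
  gear 6: meshes with gear 5 -> depth 6 -> negative (opposite of gear 5)
  gear 7: meshes with gear 6 -> depth 7 -> positive (opposite of gear 6)
Queried indices 0, 2, 3, 6, 7 -> negative, negative, positive, negative, positive

Answer: negative negative positive negative positive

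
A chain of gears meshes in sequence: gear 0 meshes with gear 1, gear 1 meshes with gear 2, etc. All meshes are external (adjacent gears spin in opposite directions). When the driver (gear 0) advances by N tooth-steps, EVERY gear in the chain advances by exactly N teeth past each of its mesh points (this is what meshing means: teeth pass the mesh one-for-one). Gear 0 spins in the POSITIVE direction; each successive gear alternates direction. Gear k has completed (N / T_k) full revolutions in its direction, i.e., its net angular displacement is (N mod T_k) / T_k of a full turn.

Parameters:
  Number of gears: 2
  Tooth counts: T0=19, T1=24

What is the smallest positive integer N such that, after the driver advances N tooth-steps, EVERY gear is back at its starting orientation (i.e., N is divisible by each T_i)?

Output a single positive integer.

Answer: 456

Derivation:
Gear k returns to start when N is a multiple of T_k.
All gears at start simultaneously when N is a common multiple of [19, 24]; the smallest such N is lcm(19, 24).
Start: lcm = T0 = 19
Fold in T1=24: gcd(19, 24) = 1; lcm(19, 24) = 19 * 24 / 1 = 456 / 1 = 456
Full cycle length = 456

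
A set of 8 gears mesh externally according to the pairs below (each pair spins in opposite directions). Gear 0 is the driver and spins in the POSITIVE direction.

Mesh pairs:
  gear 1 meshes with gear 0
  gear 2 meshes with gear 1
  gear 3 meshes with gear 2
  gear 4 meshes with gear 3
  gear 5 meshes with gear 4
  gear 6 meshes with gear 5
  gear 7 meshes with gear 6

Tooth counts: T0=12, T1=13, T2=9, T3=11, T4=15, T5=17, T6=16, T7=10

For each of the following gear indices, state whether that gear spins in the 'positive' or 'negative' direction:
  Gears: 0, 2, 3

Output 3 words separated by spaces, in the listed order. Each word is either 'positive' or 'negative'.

Gear 0 (driver): positive (depth 0)
  gear 1: meshes with gear 0 -> depth 1 -> negative (opposite of gear 0)
  gear 2: meshes with gear 1 -> depth 2 -> positive (opposite of gear 1)
  gear 3: meshes with gear 2 -> depth 3 -> negative (opposite of gear 2)
  gear 4: meshes with gear 3 -> depth 4 -> positive (opposite of gear 3)
  gear 5: meshes with gear 4 -> depth 5 -> negative (opposite of gear 4)
  gear 6: meshes with gear 5 -> depth 6 -> positive (opposite of gear 5)
  gear 7: meshes with gear 6 -> depth 7 -> negative (opposite of gear 6)
Queried indices 0, 2, 3 -> positive, positive, negative

Answer: positive positive negative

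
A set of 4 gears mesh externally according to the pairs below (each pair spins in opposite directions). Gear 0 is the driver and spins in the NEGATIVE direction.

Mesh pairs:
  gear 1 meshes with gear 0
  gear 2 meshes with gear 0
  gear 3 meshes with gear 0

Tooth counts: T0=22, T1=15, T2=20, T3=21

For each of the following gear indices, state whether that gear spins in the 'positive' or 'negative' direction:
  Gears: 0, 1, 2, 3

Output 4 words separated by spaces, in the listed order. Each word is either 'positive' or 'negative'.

Gear 0 (driver): negative (depth 0)
  gear 1: meshes with gear 0 -> depth 1 -> positive (opposite of gear 0)
  gear 2: meshes with gear 0 -> depth 1 -> positive (opposite of gear 0)
  gear 3: meshes with gear 0 -> depth 1 -> positive (opposite of gear 0)
Queried indices 0, 1, 2, 3 -> negative, positive, positive, positive

Answer: negative positive positive positive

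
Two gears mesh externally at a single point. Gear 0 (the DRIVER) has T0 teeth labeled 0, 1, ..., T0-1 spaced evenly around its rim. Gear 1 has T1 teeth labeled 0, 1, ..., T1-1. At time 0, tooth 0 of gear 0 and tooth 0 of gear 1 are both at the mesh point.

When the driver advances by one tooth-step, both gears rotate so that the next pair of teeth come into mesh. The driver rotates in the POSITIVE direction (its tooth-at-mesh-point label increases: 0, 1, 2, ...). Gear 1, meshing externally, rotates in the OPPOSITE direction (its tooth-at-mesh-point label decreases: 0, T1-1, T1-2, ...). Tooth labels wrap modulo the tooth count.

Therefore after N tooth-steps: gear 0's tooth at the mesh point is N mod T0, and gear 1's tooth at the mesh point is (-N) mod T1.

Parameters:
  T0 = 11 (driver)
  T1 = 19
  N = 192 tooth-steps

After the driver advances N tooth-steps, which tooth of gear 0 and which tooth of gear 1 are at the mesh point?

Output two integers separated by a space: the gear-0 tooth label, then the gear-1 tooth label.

Answer: 5 17

Derivation:
Gear 0 (driver, T0=11): tooth at mesh = N mod T0
  192 = 17 * 11 + 5, so 192 mod 11 = 5
  gear 0 tooth = 5
Gear 1 (driven, T1=19): tooth at mesh = (-N) mod T1
  192 = 10 * 19 + 2, so 192 mod 19 = 2
  (-192) mod 19 = (-2) mod 19 = 19 - 2 = 17
Mesh after 192 steps: gear-0 tooth 5 meets gear-1 tooth 17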